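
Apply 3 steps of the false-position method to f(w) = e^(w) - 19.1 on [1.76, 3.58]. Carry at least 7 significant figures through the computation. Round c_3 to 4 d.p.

2.9170

f(1.760000) = -13.287563, f(3.580000) = 16.773541
step 1: c = 2.564474, f(c) = -6.106183 < 0 → new bracket [2.564474, 3.580000]
step 2: c = 2.835499, f(c) = -2.061096 < 0 → new bracket [2.835499, 3.580000]
step 3: c = 2.916971, f(c) = -0.614793 < 0 → new bracket [2.916971, 3.580000]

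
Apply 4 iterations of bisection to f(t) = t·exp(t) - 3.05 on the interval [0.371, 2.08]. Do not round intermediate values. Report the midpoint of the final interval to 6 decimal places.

f(0.371000) = -2.512353, f(2.080000) = 13.599295 (opposite signs)
step 1: m = 1.225500, f(m) = 1.123892 > 0 → root in [0.371000, 1.225500]
step 2: m = 0.798250, f(m) = -1.276568 < 0 → root in [0.798250, 1.225500]
step 3: m = 1.011875, f(m) = -0.266581 < 0 → root in [1.011875, 1.225500]
step 4: m = 1.118688, f(m) = 0.374117 > 0 → root in [1.011875, 1.118688]
Midpoint of [1.011875, 1.118688] = 1.065281

1.065281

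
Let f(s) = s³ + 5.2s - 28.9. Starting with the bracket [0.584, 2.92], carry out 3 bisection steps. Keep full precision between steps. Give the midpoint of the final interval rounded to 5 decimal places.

2.48200

f(0.584000) = -25.664023, f(2.920000) = 11.181088 (opposite signs)
step 1: m = 1.752000, f(m) = -14.411829 < 0 → root in [1.752000, 2.920000]
step 2: m = 2.336000, f(m) = -4.005491 < 0 → root in [2.336000, 2.920000]
step 3: m = 2.628000, f(m) = 2.915577 > 0 → root in [2.336000, 2.628000]
Midpoint of [2.336000, 2.628000] = 2.482000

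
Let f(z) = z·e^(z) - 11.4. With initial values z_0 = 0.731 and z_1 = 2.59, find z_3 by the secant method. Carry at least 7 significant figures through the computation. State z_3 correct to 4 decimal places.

1.5813

f(z_0) = -9.881598, f(z_1) = 23.124108
z_2 = 2.590000 - (23.124108)·(2.590000 - 0.731000)/(23.124108 - (-9.881598)) = 1.287567; f(z_2) = -6.733909
z_3 = 1.287567 - (-6.733909)·(1.287567 - 2.590000)/(-6.733909 - (23.124108)) = 1.581306; f(z_3) = -3.712794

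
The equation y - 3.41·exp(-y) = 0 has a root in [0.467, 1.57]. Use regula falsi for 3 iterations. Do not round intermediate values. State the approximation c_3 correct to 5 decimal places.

f(0.467000) = -1.670661, f(1.570000) = 0.860566
step 1: c = 1.195002, f(c) = 0.162784 > 0 → new bracket [0.467000, 1.195002]
step 2: c = 1.130366, f(c) = 0.029226 > 0 → new bracket [0.467000, 1.130366]
step 3: c = 1.118961, f(c) = 0.005190 > 0 → new bracket [0.467000, 1.118961]

1.11896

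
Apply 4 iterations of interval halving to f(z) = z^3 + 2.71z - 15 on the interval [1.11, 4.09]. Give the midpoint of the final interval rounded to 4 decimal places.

f(1.110000) = -10.624269, f(4.090000) = 64.501829 (opposite signs)
step 1: m = 2.600000, f(m) = 9.622000 > 0 → root in [1.110000, 2.600000]
step 2: m = 1.855000, f(m) = -3.589849 < 0 → root in [1.855000, 2.600000]
step 3: m = 2.227500, f(m) = 2.088837 > 0 → root in [1.855000, 2.227500]
step 4: m = 2.041250, f(m) = -0.962933 < 0 → root in [2.041250, 2.227500]
Midpoint of [2.041250, 2.227500] = 2.134375

2.1344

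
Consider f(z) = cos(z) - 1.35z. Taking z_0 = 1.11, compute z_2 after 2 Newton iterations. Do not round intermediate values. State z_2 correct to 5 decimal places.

Newton update: z ← z − f(z)/f'(z).
f'(z) = -sin(z) - 1.35
z_0 = 1.110000: f = -1.053838, f' = -2.245699 → z_1 = 1.110000 - (-1.053838)/(-2.245699) = 0.640730
z_1 = 0.640730: f = -0.063326, f' = -1.947781 → z_2 = 0.640730 - (-0.063326)/(-1.947781) = 0.608218

0.60822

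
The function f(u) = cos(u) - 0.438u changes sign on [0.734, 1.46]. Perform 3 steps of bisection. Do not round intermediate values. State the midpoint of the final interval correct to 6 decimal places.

f(0.734000) = 0.421009, f(1.460000) = -0.528910 (opposite signs)
step 1: m = 1.097000, f(m) = -0.024218 < 0 → root in [0.734000, 1.097000]
step 2: m = 0.915500, f(m) = 0.208405 > 0 → root in [0.915500, 1.097000]
step 3: m = 1.006250, f(m) = 0.094295 > 0 → root in [1.006250, 1.097000]
Midpoint of [1.006250, 1.097000] = 1.051625

1.051625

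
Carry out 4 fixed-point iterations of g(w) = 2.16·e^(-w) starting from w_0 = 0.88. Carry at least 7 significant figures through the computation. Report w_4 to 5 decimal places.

0.88317

w_1 = g(0.880000) = 0.895931
w_2 = g(0.895931) = 0.881771
w_3 = g(0.881771) = 0.894346
w_4 = g(0.894346) = 0.883170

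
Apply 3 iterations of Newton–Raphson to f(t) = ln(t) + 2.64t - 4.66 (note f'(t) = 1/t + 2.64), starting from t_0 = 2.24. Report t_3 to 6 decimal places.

t_0 = 2.240000: f = 2.060076, f' = 3.086429 → t_1 = 2.240000 - (2.060076)/(3.086429) = 1.572537
t_1 = 1.572537: f = -0.055811, f' = 3.275915 → t_2 = 1.572537 - (-0.055811)/(3.275915) = 1.589574
t_2 = 1.589574: f = -0.000058, f' = 3.269099 → t_3 = 1.589574 - (-0.000058)/(3.269099) = 1.589592

1.589592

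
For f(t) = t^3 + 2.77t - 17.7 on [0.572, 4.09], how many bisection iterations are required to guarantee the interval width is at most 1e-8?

Initial width b − a = 4.09 − 0.572 = 3.518000.
After n steps the width is (b−a)/2^n; need (b−a)/2^n ≤ 1e-8.
So n ≥ log₂(3.518000/1e-8) = log₂(351800000.0000) ≈ 28.3902.
Hence n = 29.

29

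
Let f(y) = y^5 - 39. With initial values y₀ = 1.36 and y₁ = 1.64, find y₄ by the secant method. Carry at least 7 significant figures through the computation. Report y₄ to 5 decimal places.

1.97673

f(y_0) = -34.347413, f(y_1) = -27.136325
y_2 = 1.640000 - (-27.136325)·(1.640000 - 1.360000)/(-27.136325 - (-34.347413)) = 2.693679; f(y_2) = 102.817277
y_3 = 2.693679 - (102.817277)·(2.693679 - 1.640000)/(102.817277 - (-27.136325)) = 1.860024; f(y_3) = -16.736507
y_4 = 1.860024 - (-16.736507)·(1.860024 - 2.693679)/(-16.736507 - (102.817277)) = 1.976729; f(y_4) = -8.818860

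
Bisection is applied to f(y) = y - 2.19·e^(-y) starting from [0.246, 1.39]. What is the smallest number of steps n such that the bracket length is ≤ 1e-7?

24

Initial width b − a = 1.39 − 0.246 = 1.144000.
After n steps the width is (b−a)/2^n; need (b−a)/2^n ≤ 1e-7.
So n ≥ log₂(1.144000/1e-7) = log₂(11440000.0000) ≈ 23.4476.
Hence n = 24.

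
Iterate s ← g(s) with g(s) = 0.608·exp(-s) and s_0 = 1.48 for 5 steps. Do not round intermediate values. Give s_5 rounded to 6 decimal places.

s_1 = g(1.480000) = 0.138404
s_2 = g(0.138404) = 0.529414
s_3 = g(0.529414) = 0.358082
s_4 = g(0.358082) = 0.425002
s_5 = g(0.425002) = 0.397491

0.397491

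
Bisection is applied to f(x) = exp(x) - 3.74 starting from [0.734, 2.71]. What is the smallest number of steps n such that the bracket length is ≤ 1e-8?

Initial width b − a = 2.71 − 0.734 = 1.976000.
After n steps the width is (b−a)/2^n; need (b−a)/2^n ≤ 1e-8.
So n ≥ log₂(1.976000/1e-8) = log₂(197600000.0000) ≈ 27.5580.
Hence n = 28.

28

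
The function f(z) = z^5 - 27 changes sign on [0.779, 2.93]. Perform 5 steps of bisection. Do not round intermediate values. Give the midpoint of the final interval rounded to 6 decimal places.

1.955328

f(0.779000) = -26.713129, f(2.930000) = 188.942488 (opposite signs)
step 1: m = 1.854500, f(m) = -5.065174 < 0 → root in [1.854500, 2.930000]
step 2: m = 2.392250, f(m) = 51.348884 > 0 → root in [1.854500, 2.392250]
step 3: m = 2.123375, f(m) = 16.165174 > 0 → root in [1.854500, 2.123375]
step 4: m = 1.988938, f(m) = 4.124736 > 0 → root in [1.854500, 1.988938]
step 5: m = 1.921719, f(m) = -0.791079 < 0 → root in [1.921719, 1.988938]
Midpoint of [1.921719, 1.988938] = 1.955328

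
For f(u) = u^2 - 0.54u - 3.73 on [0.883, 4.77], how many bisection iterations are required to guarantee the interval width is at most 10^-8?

Initial width b − a = 4.77 − 0.883 = 3.887000.
After n steps the width is (b−a)/2^n; need (b−a)/2^n ≤ 10^-8.
So n ≥ log₂(3.887000/10^-8) = log₂(388700000.0000) ≈ 28.5341.
Hence n = 29.

29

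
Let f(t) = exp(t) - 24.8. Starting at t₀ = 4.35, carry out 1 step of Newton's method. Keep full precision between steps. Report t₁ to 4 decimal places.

f'(t) = exp(t)
t_0 = 4.350000: f = 52.678463, f' = 77.478463 → t_1 = 4.350000 - (52.678463)/(77.478463) = 3.670089

3.6701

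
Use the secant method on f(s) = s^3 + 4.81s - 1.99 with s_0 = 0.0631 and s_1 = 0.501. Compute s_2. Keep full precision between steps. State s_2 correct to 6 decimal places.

f(s_0) = -1.686238, f(s_1) = 0.545562
s_2 = 0.501000 - (0.545562)·(0.501000 - 0.063100)/(0.545562 - (-1.686238)) = 0.393956; f(s_2) = -0.033931

0.393956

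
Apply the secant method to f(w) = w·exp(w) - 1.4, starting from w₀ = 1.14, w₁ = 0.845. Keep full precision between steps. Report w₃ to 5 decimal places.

0.70193

f(w_0) = 2.164516, f(w_1) = 0.567141
w_2 = 0.845000 - (0.567141)·(0.845000 - 1.140000)/(0.567141 - (2.164516)) = 0.740261; f(w_2) = 0.151946
w_3 = 0.740261 - (0.151946)·(0.740261 - 0.845000)/(0.151946 - (0.567141)) = 0.701931; f(w_3) = 0.016248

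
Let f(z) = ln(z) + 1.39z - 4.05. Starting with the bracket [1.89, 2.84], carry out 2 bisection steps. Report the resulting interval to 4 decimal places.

f(1.890000) = -0.786323, f(2.840000) = 0.941404 (opposite signs)
step 1: m = 2.365000, f(m) = 0.098128 > 0 → root in [1.890000, 2.365000]
step 2: m = 2.127500, f(m) = -0.337827 < 0 → root in [2.127500, 2.365000]

[2.1275, 2.3650]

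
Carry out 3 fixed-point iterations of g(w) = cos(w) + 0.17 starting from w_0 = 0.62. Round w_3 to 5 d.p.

w_1 = g(0.620000) = 0.983878
w_2 = g(0.983878) = 0.723797
w_3 = g(0.723797) = 0.919296

0.91930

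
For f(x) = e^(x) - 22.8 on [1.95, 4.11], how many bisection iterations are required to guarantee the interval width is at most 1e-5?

18

Initial width b − a = 4.11 − 1.95 = 2.160000.
After n steps the width is (b−a)/2^n; need (b−a)/2^n ≤ 1e-5.
So n ≥ log₂(2.160000/1e-5) = log₂(216000.0000) ≈ 17.7207.
Hence n = 18.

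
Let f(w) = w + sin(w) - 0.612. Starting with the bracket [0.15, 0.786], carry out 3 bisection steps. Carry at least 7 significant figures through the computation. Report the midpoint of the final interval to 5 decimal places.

f(0.150000) = -0.312562, f(0.786000) = 0.881532 (opposite signs)
step 1: m = 0.468000, f(m) = 0.307102 > 0 → root in [0.150000, 0.468000]
step 2: m = 0.309000, f(m) = 0.001106 > 0 → root in [0.150000, 0.309000]
step 3: m = 0.229500, f(m) = -0.155009 < 0 → root in [0.229500, 0.309000]
Midpoint of [0.229500, 0.309000] = 0.269250

0.26925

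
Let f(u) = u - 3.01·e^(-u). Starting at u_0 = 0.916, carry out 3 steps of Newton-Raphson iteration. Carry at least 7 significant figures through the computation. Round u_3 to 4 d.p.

1.0516

f'(u) = 1 + 3.01·e^(-u)
u_0 = 0.916000: f = -0.288350, f' = 2.204350 → u_1 = 0.916000 - (-0.288350)/(2.204350) = 1.046810
u_1 = 1.046810: f = -0.009869, f' = 2.056679 → u_2 = 1.046810 - (-0.009869)/(2.056679) = 1.051608
u_2 = 1.051608: f = -0.000012, f' = 2.051620 → u_3 = 1.051608 - (-0.000012)/(2.051620) = 1.051614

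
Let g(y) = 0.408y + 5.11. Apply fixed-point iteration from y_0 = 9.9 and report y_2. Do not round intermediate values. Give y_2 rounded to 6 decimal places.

y_1 = g(9.900000) = 9.149200
y_2 = g(9.149200) = 8.842874

8.842874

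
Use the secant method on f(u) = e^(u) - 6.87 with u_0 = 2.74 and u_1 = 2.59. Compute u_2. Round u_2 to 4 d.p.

2.1408

f(u_0) = 8.616985, f(u_1) = 6.459772
u_2 = 2.590000 - (6.459772)·(2.590000 - 2.740000)/(6.459772 - (8.616985)) = 2.140825; f(u_2) = 1.636455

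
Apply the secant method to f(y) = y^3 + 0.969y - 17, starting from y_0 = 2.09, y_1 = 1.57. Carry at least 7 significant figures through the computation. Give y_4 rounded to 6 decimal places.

f(y_0) = -5.845461, f(y_1) = -11.608777
y_2 = 1.570000 - (-11.608777)·(1.570000 - 2.090000)/(-11.608777 - (-5.845461)) = 2.617412; f(y_2) = 3.467749
y_3 = 2.617412 - (3.467749)·(2.617412 - 1.570000)/(3.467749 - (-11.608777)) = 2.376497; f(y_3) = -1.275348
y_4 = 2.376497 - (-1.275348)·(2.376497 - 2.617412)/(-1.275348 - (3.467749)) = 2.441275; f(y_4) = -0.084834

2.441275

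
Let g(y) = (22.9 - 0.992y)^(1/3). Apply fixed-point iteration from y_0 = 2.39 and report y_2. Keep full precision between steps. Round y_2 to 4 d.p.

y_1 = g(2.390000) = 2.738147
y_2 = g(2.738147) = 2.722706

2.7227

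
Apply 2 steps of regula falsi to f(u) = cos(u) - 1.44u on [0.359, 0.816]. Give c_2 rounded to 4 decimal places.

False-position update: c = (a·f(b) − b·f(a))/(f(b) − f(a)); replace the endpoint whose sign matches f(c).
f(0.359000) = 0.419289, f(0.816000) = -0.489900
step 1: c = 0.569754, f(c) = 0.021588 > 0 → new bracket [0.569754, 0.816000]
step 2: c = 0.580147, f(c) = 0.000970 > 0 → new bracket [0.580147, 0.816000]

0.5801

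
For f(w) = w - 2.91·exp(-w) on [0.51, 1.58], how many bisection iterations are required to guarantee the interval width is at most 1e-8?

Initial width b − a = 1.58 − 0.51 = 1.070000.
After n steps the width is (b−a)/2^n; need (b−a)/2^n ≤ 1e-8.
So n ≥ log₂(1.070000/1e-8) = log₂(107000000.0000) ≈ 26.6730.
Hence n = 27.

27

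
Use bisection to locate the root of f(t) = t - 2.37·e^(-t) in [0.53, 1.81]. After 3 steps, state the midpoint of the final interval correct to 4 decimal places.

0.9300

f(0.530000) = -0.864994, f(1.810000) = 1.422140 (opposite signs)
step 1: m = 1.170000, f(m) = 0.434430 > 0 → root in [0.530000, 1.170000]
step 2: m = 0.850000, f(m) = -0.162973 < 0 → root in [0.850000, 1.170000]
step 3: m = 1.010000, f(m) = 0.146801 > 0 → root in [0.850000, 1.010000]
Midpoint of [0.850000, 1.010000] = 0.930000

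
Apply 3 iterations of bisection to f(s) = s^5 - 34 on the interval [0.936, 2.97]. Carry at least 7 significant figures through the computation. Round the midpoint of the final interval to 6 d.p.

2.080125

f(0.936000) = -33.281579, f(2.970000) = 197.090582 (opposite signs)
step 1: m = 1.953000, f(m) = -5.587384 < 0 → root in [1.953000, 2.970000]
step 2: m = 2.461500, f(m) = 56.364781 > 0 → root in [1.953000, 2.461500]
step 3: m = 2.207250, f(m) = 18.391113 > 0 → root in [1.953000, 2.207250]
Midpoint of [1.953000, 2.207250] = 2.080125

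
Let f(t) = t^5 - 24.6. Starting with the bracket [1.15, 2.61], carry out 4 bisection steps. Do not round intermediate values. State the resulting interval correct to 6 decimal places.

f(1.150000) = -22.588643, f(2.610000) = 96.516284 (opposite signs)
step 1: m = 1.880000, f(m) = -1.115071 < 0 → root in [1.880000, 2.610000]
step 2: m = 2.245000, f(m) = 32.427158 > 0 → root in [1.880000, 2.245000]
step 3: m = 2.062500, f(m) = 12.722419 > 0 → root in [1.880000, 2.062500]
step 4: m = 1.971250, f(m) = 5.165181 > 0 → root in [1.880000, 1.971250]

[1.880000, 1.971250]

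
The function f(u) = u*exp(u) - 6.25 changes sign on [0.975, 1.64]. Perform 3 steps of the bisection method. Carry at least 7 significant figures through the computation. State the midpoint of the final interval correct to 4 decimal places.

f(0.975000) = -3.665112, f(1.640000) = 2.204478 (opposite signs)
step 1: m = 1.307500, f(m) = -1.416277 < 0 → root in [1.307500, 1.640000]
step 2: m = 1.473750, f(m) = 0.183767 > 0 → root in [1.307500, 1.473750]
step 3: m = 1.390625, f(m) = -0.663359 < 0 → root in [1.390625, 1.473750]
Midpoint of [1.390625, 1.473750] = 1.432187

1.4322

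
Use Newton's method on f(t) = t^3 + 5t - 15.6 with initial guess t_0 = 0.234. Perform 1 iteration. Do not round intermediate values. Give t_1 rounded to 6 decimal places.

3.025719

Newton update: t ← t − f(t)/f'(t).
f'(t) = 3t^2 + 5
t_0 = 0.234000: f = -14.417187, f' = 5.164268 → t_1 = 0.234000 - (-14.417187)/(5.164268) = 3.025719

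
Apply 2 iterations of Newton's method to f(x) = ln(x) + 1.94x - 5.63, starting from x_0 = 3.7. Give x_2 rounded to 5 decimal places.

2.44183

Newton update: x ← x − f(x)/f'(x).
f'(x) = 1/x + 1.94
x_0 = 3.700000: f = 2.856333, f' = 2.210270 → x_1 = 3.700000 - (2.856333)/(2.210270) = 2.407700
x_1 = 2.407700: f = -0.080391, f' = 2.355334 → x_2 = 2.407700 - (-0.080391)/(2.355334) = 2.441831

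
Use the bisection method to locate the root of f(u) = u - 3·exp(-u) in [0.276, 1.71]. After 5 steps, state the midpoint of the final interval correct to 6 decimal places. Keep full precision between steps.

f(0.276000) = -2.000439, f(1.710000) = 1.167403 (opposite signs)
step 1: m = 0.993000, f(m) = -0.118391 < 0 → root in [0.993000, 1.710000]
step 2: m = 1.351500, f(m) = 0.574945 > 0 → root in [0.993000, 1.351500]
step 3: m = 1.172250, f(m) = 0.243242 > 0 → root in [0.993000, 1.172250]
step 4: m = 1.082625, f(m) = 0.066509 > 0 → root in [0.993000, 1.082625]
step 5: m = 1.037813, f(m) = -0.024874 < 0 → root in [1.037813, 1.082625]
Midpoint of [1.037813, 1.082625] = 1.060219

1.060219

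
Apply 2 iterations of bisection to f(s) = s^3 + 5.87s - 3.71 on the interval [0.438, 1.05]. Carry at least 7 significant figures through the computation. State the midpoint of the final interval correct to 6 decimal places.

f(0.438000) = -1.054912, f(1.050000) = 3.611125 (opposite signs)
step 1: m = 0.744000, f(m) = 1.069111 > 0 → root in [0.438000, 0.744000]
step 2: m = 0.591000, f(m) = -0.034405 < 0 → root in [0.591000, 0.744000]
Midpoint of [0.591000, 0.744000] = 0.667500

0.667500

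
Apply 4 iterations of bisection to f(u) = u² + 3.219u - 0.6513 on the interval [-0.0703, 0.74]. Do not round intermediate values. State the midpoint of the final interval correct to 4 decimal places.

0.2082

f(-0.070300) = -0.872654, f(0.740000) = 2.278360 (opposite signs)
step 1: m = 0.334850, f(m) = 0.538707 > 0 → root in [-0.070300, 0.334850]
step 2: m = 0.132275, f(m) = -0.208010 < 0 → root in [0.132275, 0.334850]
step 3: m = 0.233562, f(m) = 0.155089 > 0 → root in [0.132275, 0.233562]
step 4: m = 0.182919, f(m) = -0.029025 < 0 → root in [0.182919, 0.233562]
Midpoint of [0.182919, 0.233562] = 0.208241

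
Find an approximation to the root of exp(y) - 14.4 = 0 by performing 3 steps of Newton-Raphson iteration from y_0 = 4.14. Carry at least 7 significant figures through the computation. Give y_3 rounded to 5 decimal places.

2.68553

f'(y) = exp(y)
y_0 = 4.140000: f = 48.402821, f' = 62.802821 → y_1 = 4.140000 - (48.402821)/(62.802821) = 3.369289
y_1 = 3.369289: f = 14.657861, f' = 29.057861 → y_2 = 3.369289 - (14.657861)/(29.057861) = 2.864852
y_2 = 2.864852: f = 3.146457, f' = 17.546457 → y_3 = 2.864852 - (3.146457)/(17.546457) = 2.685531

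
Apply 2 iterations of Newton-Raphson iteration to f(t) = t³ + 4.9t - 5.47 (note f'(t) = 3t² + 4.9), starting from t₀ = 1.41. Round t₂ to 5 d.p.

Newton update: t ← t − f(t)/f'(t).
t_0 = 1.410000: f = 4.242221, f' = 10.864300 → t_1 = 1.410000 - (4.242221)/(10.864300) = 1.019527
t_1 = 1.019527: f = 0.585411, f' = 8.018303 → t_2 = 1.019527 - (0.585411)/(8.018303) = 0.946517

0.94652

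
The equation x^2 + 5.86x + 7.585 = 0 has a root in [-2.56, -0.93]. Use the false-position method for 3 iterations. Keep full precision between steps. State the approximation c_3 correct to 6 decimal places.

False-position update: c = (a·f(b) − b·f(a))/(f(b) − f(a)); replace the endpoint whose sign matches f(c).
f(-2.560000) = -0.863000, f(-0.930000) = 3.000100
step 1: c = -2.195865, f(c) = -0.460946 < 0 → new bracket [-2.195865, -0.930000]
step 2: c = -2.027276, f(c) = -0.184989 < 0 → new bracket [-2.027276, -0.930000]
step 3: c = -1.963546, f(c) = -0.065867 < 0 → new bracket [-1.963546, -0.930000]

-1.963546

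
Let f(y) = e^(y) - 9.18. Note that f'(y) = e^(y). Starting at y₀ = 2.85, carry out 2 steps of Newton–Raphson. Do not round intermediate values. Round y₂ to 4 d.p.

2.2298

Newton update: y ← y − f(y)/f'(y).
y_0 = 2.850000: f = 8.107782, f' = 17.287782 → y_1 = 2.850000 - (8.107782)/(17.287782) = 2.381011
y_1 = 2.381011: f = 1.635831, f' = 10.815831 → y_2 = 2.381011 - (1.635831)/(10.815831) = 2.229767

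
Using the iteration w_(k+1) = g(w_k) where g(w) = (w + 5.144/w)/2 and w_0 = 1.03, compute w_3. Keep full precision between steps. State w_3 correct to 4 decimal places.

2.2698

w_1 = g(1.030000) = 3.012087
w_2 = g(3.012087) = 2.359937
w_3 = g(2.359937) = 2.269828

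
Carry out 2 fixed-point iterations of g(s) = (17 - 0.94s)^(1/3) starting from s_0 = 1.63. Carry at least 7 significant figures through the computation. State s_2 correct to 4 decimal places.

s_1 = g(1.630000) = 2.491588
s_2 = g(2.491588) = 2.447319

2.4473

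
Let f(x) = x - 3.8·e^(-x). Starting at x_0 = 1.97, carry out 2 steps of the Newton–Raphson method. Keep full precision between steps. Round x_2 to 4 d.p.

1.1685

f'(x) = 1 + 3.8·e^(-x)
x_0 = 1.970000: f = 1.440064, f' = 1.529936 → x_1 = 1.970000 - (1.440064)/(1.529936) = 1.028742
x_1 = 1.028742: f = -0.329591, f' = 2.358334 → x_2 = 1.028742 - (-0.329591)/(2.358334) = 1.168498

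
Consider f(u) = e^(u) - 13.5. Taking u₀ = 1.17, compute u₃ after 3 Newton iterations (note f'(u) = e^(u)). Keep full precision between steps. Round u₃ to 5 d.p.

u_0 = 1.170000: f = -10.278007, f' = 3.221993 → u_1 = 1.170000 - (-10.278007)/(3.221993) = 4.359954
u_1 = 4.359954: f = 64.753512, f' = 78.253512 → u_2 = 4.359954 - (64.753512)/(78.253512) = 3.532470
u_2 = 3.532470: f = 20.708355, f' = 34.208355 → u_3 = 3.532470 - (20.708355)/(34.208355) = 2.927110

2.92711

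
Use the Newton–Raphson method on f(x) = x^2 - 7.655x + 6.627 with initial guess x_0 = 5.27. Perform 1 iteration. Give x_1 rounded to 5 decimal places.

Newton update: x ← x − f(x)/f'(x).
f'(x) = 2x - 7.655
x_0 = 5.270000: f = -5.941950, f' = 2.885000 → x_1 = 5.270000 - (-5.941950)/(2.885000) = 7.329601

7.32960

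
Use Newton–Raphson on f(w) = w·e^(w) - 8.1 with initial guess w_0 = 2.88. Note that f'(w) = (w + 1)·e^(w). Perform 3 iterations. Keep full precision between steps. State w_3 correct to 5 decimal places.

w_0 = 2.880000: f = 43.205107, f' = 69.119380 → w_1 = 2.880000 - (43.205107)/(69.119380) = 2.254921
w_1 = 2.254921: f = 13.399619, f' = 31.034155 → w_2 = 2.254921 - (13.399619)/(31.034155) = 1.823150
w_2 = 1.823150: f = 3.187732, f' = 17.479065 → w_3 = 1.823150 - (3.187732)/(17.479065) = 1.640776

1.64078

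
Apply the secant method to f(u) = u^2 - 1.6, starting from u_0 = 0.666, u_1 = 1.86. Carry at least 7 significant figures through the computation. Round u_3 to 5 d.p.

f(u_0) = -1.156444, f(u_1) = 1.859600
u_2 = 1.860000 - (1.859600)·(1.860000 - 0.666000)/(1.859600 - (-1.156444)) = 1.123816; f(u_2) = -0.337037
u_3 = 1.123816 - (-0.337037)·(1.123816 - 1.860000)/(-0.337037 - (1.859600)) = 1.236771; f(u_3) = -0.070397

1.23677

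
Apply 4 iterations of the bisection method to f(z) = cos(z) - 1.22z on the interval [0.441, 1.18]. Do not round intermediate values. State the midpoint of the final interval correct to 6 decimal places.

f(0.441000) = 0.366305, f(1.180000) = -1.058675 (opposite signs)
step 1: m = 0.810500, f(m) = -0.299674 < 0 → root in [0.441000, 0.810500]
step 2: m = 0.625750, f(m) = 0.047109 > 0 → root in [0.625750, 0.810500]
step 3: m = 0.718125, f(m) = -0.123072 < 0 → root in [0.625750, 0.718125]
step 4: m = 0.671938, f(m) = -0.037147 < 0 → root in [0.625750, 0.671938]
Midpoint of [0.625750, 0.671938] = 0.648844

0.648844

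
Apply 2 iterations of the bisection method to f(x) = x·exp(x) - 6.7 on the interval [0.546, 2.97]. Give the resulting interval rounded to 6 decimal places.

f(0.546000) = -5.757422, f(2.970000) = 51.191001 (opposite signs)
step 1: m = 1.758000, f(m) = 3.497849 > 0 → root in [0.546000, 1.758000]
step 2: m = 1.152000, f(m) = -3.054478 < 0 → root in [1.152000, 1.758000]

[1.152000, 1.758000]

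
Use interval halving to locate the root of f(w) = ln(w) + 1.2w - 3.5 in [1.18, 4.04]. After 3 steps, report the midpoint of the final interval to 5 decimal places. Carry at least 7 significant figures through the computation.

f(1.180000) = -1.918486, f(4.040000) = 2.744245 (opposite signs)
step 1: m = 2.610000, f(m) = 0.591350 > 0 → root in [1.180000, 2.610000]
step 2: m = 1.895000, f(m) = -0.586781 < 0 → root in [1.895000, 2.610000]
step 3: m = 2.252500, f(m) = 0.015041 > 0 → root in [1.895000, 2.252500]
Midpoint of [1.895000, 2.252500] = 2.073750

2.07375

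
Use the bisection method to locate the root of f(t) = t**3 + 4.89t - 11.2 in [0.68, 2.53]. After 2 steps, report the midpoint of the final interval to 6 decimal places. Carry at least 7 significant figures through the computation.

1.373750

f(0.680000) = -7.560368, f(2.530000) = 17.365977 (opposite signs)
step 1: m = 1.605000, f(m) = 0.782970 > 0 → root in [0.680000, 1.605000]
step 2: m = 1.142500, f(m) = -4.121863 < 0 → root in [1.142500, 1.605000]
Midpoint of [1.142500, 1.605000] = 1.373750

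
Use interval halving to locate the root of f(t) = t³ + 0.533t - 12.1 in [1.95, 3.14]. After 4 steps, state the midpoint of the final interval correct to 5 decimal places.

f(1.950000) = -3.645775, f(3.140000) = 20.532764 (opposite signs)
step 1: m = 2.545000, f(m) = 5.740514 > 0 → root in [1.950000, 2.545000]
step 2: m = 2.247500, f(m) = 0.450616 > 0 → root in [1.950000, 2.247500]
step 3: m = 2.098750, f(m) = -1.736894 < 0 → root in [2.098750, 2.247500]
step 4: m = 2.173125, f(m) = -0.679202 < 0 → root in [2.173125, 2.247500]
Midpoint of [2.173125, 2.247500] = 2.210312

2.21031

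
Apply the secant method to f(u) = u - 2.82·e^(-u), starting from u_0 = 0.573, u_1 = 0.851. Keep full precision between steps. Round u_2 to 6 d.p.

f(u_0) = -1.017005, f(u_1) = -0.353105
u_2 = 0.851000 - (-0.353105)·(0.851000 - 0.573000)/(-0.353105 - (-1.017005)) = 0.998859; f(u_2) = -0.039746

0.998859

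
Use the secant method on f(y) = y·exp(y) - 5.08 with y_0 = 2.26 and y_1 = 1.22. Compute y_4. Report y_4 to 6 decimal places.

f(y_0) = 16.577782, f(y_1) = -0.947631
y_2 = 1.220000 - (-0.947631)·(1.220000 - 2.260000)/(-0.947631 - (16.577782)) = 1.276235; f(y_2) = -0.507094
y_3 = 1.276235 - (-0.507094)·(1.276235 - 1.220000)/(-0.507094 - (-0.947631)) = 1.340966; f(y_3) = 0.046153
y_4 = 1.340966 - (0.046153)·(1.340966 - 1.276235)/(0.046153 - (-0.507094)) = 1.335566; f(y_4) = -0.001985

1.335566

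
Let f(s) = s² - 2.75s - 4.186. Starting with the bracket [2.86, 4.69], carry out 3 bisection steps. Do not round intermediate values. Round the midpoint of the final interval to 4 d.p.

3.8894

f(2.860000) = -3.871400, f(4.690000) = 4.912600 (opposite signs)
step 1: m = 3.775000, f(m) = -0.316625 < 0 → root in [3.775000, 4.690000]
step 2: m = 4.232500, f(m) = 2.088681 > 0 → root in [3.775000, 4.232500]
step 3: m = 4.003750, f(m) = 0.833702 > 0 → root in [3.775000, 4.003750]
Midpoint of [3.775000, 4.003750] = 3.889375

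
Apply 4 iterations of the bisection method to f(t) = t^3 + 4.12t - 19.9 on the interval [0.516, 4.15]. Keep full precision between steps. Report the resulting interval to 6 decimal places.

[2.105875, 2.333000]

f(0.516000) = -17.636692, f(4.150000) = 68.671375 (opposite signs)
step 1: m = 2.333000, f(m) = 2.410220 > 0 → root in [0.516000, 2.333000]
step 2: m = 1.424500, f(m) = -11.140464 < 0 → root in [1.424500, 2.333000]
step 3: m = 1.878750, f(m) = -5.528123 < 0 → root in [1.878750, 2.333000]
step 4: m = 2.105875, f(m) = -1.884851 < 0 → root in [2.105875, 2.333000]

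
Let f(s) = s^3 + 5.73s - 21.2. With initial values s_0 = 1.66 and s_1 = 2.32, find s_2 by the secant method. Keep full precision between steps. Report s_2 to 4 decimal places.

f(s_0) = -7.113904, f(s_1) = 4.580768
s_2 = 2.320000 - (4.580768)·(2.320000 - 1.660000)/(4.580768 - (-7.113904)) = 2.061480; f(s_2) = -0.627049

2.0615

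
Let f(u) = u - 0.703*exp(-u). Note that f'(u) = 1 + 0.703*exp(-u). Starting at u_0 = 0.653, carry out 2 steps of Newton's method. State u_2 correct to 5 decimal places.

0.44879

u_0 = 0.653000: f = 0.287101, f' = 1.365899 → u_1 = 0.653000 - (0.287101)/(1.365899) = 0.442808
u_1 = 0.442808: f = -0.008680, f' = 1.451488 → u_2 = 0.442808 - (-0.008680)/(1.451488) = 0.448788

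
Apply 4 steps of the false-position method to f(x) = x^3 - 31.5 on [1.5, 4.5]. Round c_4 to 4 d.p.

False-position update: c = (a·f(b) − b·f(a))/(f(b) − f(a)); replace the endpoint whose sign matches f(c).
f(1.500000) = -28.125000, f(4.500000) = 59.625000
step 1: c = 2.461538, f(c) = -16.585116 < 0 → new bracket [2.461538, 4.500000]
step 2: c = 2.905156, f(c) = -6.980690 < 0 → new bracket [2.905156, 4.500000]
step 3: c = 3.072305, f(c) = -2.500327 < 0 → new bracket [3.072305, 4.500000]
step 4: c = 3.129765, f(c) = -0.842609 < 0 → new bracket [3.129765, 4.500000]

3.1298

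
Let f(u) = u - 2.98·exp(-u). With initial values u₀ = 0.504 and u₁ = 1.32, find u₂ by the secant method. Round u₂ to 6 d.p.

Secant update: u_(k+1) = u_k − f(u_k)·(u_k − u_(k-1))/(f(u_k) − f(u_(k-1))).
f(u_0) = -1.296246, f(u_1) = 0.523937
u_2 = 1.320000 - (0.523937)·(1.320000 - 0.504000)/(0.523937 - (-1.296246)) = 1.085116; f(u_2) = 0.078285

1.085116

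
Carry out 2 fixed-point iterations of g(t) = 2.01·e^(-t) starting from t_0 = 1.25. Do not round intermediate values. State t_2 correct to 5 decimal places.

t_1 = g(1.250000) = 0.575875
t_2 = g(0.575875) = 1.130048

1.13005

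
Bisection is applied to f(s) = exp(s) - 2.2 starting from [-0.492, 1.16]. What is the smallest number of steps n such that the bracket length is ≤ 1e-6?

Initial width b − a = 1.16 − -0.492 = 1.652000.
After n steps the width is (b−a)/2^n; need (b−a)/2^n ≤ 1e-6.
So n ≥ log₂(1.652000/1e-6) = log₂(1652000.0000) ≈ 20.6558.
Hence n = 21.

21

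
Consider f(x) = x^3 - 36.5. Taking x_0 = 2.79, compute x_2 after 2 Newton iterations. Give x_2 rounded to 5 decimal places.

3.32038

Newton update: x ← x − f(x)/f'(x).
f'(x) = 3x^2
x_0 = 2.790000: f = -14.782361, f' = 23.352300 → x_1 = 2.790000 - (-14.782361)/(23.352300) = 3.423015
x_1 = 3.423015: f = 3.607582, f' = 35.151099 → x_2 = 3.423015 - (3.607582)/(35.151099) = 3.320384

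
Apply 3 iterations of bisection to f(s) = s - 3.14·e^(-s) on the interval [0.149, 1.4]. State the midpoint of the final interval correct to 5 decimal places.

1.00906

f(0.149000) = -2.556327, f(1.400000) = 0.625686 (opposite signs)
step 1: m = 0.774500, f(m) = -0.672833 < 0 → root in [0.774500, 1.400000]
step 2: m = 1.087250, f(m) = 0.028623 > 0 → root in [0.774500, 1.087250]
step 3: m = 0.930875, f(m) = -0.306940 < 0 → root in [0.930875, 1.087250]
Midpoint of [0.930875, 1.087250] = 1.009062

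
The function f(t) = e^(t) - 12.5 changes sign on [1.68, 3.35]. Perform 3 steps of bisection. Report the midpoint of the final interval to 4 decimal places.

2.6194

f(1.680000) = -7.134444, f(3.350000) = 16.002734 (opposite signs)
step 1: m = 2.515000, f(m) = -0.133391 < 0 → root in [2.515000, 3.350000]
step 2: m = 2.932500, f(m) = 6.274508 > 0 → root in [2.515000, 2.932500]
step 3: m = 2.723750, f(m) = 2.737355 > 0 → root in [2.515000, 2.723750]
Midpoint of [2.515000, 2.723750] = 2.619375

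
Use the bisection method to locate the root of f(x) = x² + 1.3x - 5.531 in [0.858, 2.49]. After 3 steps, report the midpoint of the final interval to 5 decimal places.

1.77600

f(0.858000) = -3.679436, f(2.490000) = 3.906100 (opposite signs)
step 1: m = 1.674000, f(m) = -0.552524 < 0 → root in [1.674000, 2.490000]
step 2: m = 2.082000, f(m) = 1.510324 > 0 → root in [1.674000, 2.082000]
step 3: m = 1.878000, f(m) = 0.437284 > 0 → root in [1.674000, 1.878000]
Midpoint of [1.674000, 1.878000] = 1.776000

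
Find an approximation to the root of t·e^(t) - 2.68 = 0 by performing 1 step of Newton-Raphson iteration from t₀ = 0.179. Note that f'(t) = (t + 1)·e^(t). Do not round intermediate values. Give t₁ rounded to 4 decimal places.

Newton update: t ← t − f(t)/f'(t).
t_0 = 0.179000: f = -2.465912, f' = 1.410108 → t_1 = 0.179000 - (-2.465912)/(1.410108) = 1.927739

1.9277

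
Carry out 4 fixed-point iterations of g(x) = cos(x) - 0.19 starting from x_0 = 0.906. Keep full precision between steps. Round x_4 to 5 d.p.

0.65638

x_1 = g(0.906000) = 0.426899
x_2 = g(0.426899) = 0.720254
x_3 = g(0.720254) = 0.561638
x_4 = g(0.561638) = 0.656384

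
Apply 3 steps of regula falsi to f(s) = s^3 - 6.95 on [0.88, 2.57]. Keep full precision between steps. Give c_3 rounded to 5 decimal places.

1.87478

f(0.880000) = -6.268528, f(2.570000) = 10.024593
step 1: c = 1.530202, f(c) = -3.367007 < 0 → new bracket [1.530202, 2.570000]
step 2: c = 1.791635, f(c) = -1.198933 < 0 → new bracket [1.791635, 2.570000]
step 3: c = 1.874782, f(c) = -0.360500 < 0 → new bracket [1.874782, 2.570000]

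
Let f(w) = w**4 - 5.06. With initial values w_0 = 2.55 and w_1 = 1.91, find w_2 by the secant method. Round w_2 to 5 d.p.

Secant update: w_(k+1) = w_k − f(w_k)·(w_k − w_(k-1))/(f(w_k) − f(w_(k-1))).
f(w_0) = 37.222506, f(w_1) = 8.248634
w_2 = 1.910000 - (8.248634)·(1.910000 - 2.550000)/(8.248634 - (37.222506)) = 1.727797; f(w_2) = 3.851912

1.72780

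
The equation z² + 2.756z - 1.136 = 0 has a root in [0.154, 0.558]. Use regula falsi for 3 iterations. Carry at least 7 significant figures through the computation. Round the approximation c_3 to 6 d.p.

f(0.154000) = -0.687860, f(0.558000) = 0.713212
step 1: c = 0.352345, f(c) = -0.040791 < 0 → new bracket [0.352345, 0.558000]
step 2: c = 0.363471, f(c) = -0.002164 < 0 → new bracket [0.363471, 0.558000]
step 3: c = 0.364059, f(c) = -0.000114 < 0 → new bracket [0.364059, 0.558000]

0.364059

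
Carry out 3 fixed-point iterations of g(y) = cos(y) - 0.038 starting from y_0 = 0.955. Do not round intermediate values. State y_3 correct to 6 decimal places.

y_1 = g(0.955000) = 0.539609
y_2 = g(0.539609) = 0.819910
y_3 = g(0.819910) = 0.644287

0.644287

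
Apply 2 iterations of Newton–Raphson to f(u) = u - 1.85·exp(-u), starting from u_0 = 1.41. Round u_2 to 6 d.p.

0.816103

Newton update: u ← u − f(u)/f'(u).
f'(u) = 1 + 1.85·exp(-u)
u_0 = 1.410000: f = 0.958335, f' = 1.451665 → u_1 = 1.410000 - (0.958335)/(1.451665) = 0.749837
u_1 = 0.749837: f = -0.124183, f' = 1.874020 → u_2 = 0.749837 - (-0.124183)/(1.874020) = 0.816103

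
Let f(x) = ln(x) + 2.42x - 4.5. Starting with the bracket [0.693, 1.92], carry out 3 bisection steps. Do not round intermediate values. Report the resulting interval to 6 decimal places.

[1.613250, 1.766625]

f(0.693000) = -3.189665, f(1.920000) = 0.798725 (opposite signs)
step 1: m = 1.306500, f(m) = -1.070918 < 0 → root in [1.306500, 1.920000]
step 2: m = 1.613250, f(m) = -0.117684 < 0 → root in [1.613250, 1.920000]
step 3: m = 1.766625, f(m) = 0.344303 > 0 → root in [1.613250, 1.766625]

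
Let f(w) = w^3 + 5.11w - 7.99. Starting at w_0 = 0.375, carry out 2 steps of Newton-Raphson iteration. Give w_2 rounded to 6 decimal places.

f'(w) = 3w^2 + 5.11
w_0 = 0.375000: f = -6.021016, f' = 5.531875 → w_1 = 0.375000 - (-6.021016)/(5.531875) = 1.463422
w_1 = 1.463422: f = 2.622159, f' = 11.534814 → w_2 = 1.463422 - (2.622159)/(11.534814) = 1.236097

1.236097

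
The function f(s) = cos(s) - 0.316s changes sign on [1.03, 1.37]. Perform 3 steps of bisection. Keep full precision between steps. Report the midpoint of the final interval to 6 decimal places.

1.178750

f(1.030000) = 0.189339, f(1.370000) = -0.233470 (opposite signs)
step 1: m = 1.200000, f(m) = -0.016842 < 0 → root in [1.030000, 1.200000]
step 2: m = 1.115000, f(m) = 0.087837 > 0 → root in [1.115000, 1.200000]
step 3: m = 1.157500, f(m) = 0.035860 > 0 → root in [1.157500, 1.200000]
Midpoint of [1.157500, 1.200000] = 1.178750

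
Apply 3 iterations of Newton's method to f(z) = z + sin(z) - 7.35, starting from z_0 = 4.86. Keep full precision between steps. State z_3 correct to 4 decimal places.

Newton update: z ← z − f(z)/f'(z).
f'(z) = 1 + cos(z)
z_0 = 4.860000: f = -3.479125, f' = 1.147076 → z_1 = 4.860000 - (-3.479125)/(1.147076) = 7.893039
z_1 = 7.893039: f = 1.542277, f' = 0.960952 → z_2 = 7.893039 - (1.542277)/(0.960952) = 6.288093
z_2 = 6.288093: f = -1.056999, f' = 1.999988 → z_3 = 6.288093 - (-1.056999)/(1.999988) = 6.816596

6.8166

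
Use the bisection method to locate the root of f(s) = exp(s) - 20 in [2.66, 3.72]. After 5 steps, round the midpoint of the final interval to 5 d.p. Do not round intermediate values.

f(2.660000) = -5.703711, f(3.720000) = 21.264394 (opposite signs)
step 1: m = 3.190000, f(m) = 4.288427 > 0 → root in [2.660000, 3.190000]
step 2: m = 2.925000, f(m) = -1.365774 < 0 → root in [2.925000, 3.190000]
step 3: m = 3.057500, f(m) = 1.274305 > 0 → root in [2.925000, 3.057500]
step 4: m = 2.991250, f(m) = -0.089445 < 0 → root in [2.991250, 3.057500]
step 5: m = 3.024375, f(m) = 0.581137 > 0 → root in [2.991250, 3.024375]
Midpoint of [2.991250, 3.024375] = 3.007812

3.00781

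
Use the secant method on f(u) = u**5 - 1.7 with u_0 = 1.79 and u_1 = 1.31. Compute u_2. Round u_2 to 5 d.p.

f(u_0) = 16.676600, f(u_1) = 2.157949
u_2 = 1.310000 - (2.157949)·(1.310000 - 1.790000)/(2.157949 - (16.676600)) = 1.238656; f(u_2) = 1.215774

1.23866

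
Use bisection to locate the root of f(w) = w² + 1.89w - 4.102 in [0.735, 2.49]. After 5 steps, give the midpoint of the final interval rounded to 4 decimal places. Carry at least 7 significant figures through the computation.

f(0.735000) = -2.172625, f(2.490000) = 6.804200 (opposite signs)
step 1: m = 1.612500, f(m) = 1.545781 > 0 → root in [0.735000, 1.612500]
step 2: m = 1.173750, f(m) = -0.505923 < 0 → root in [1.173750, 1.612500]
step 3: m = 1.393125, f(m) = 0.471804 > 0 → root in [1.173750, 1.393125]
step 4: m = 1.283438, f(m) = -0.029091 < 0 → root in [1.283438, 1.393125]
step 5: m = 1.338281, f(m) = 0.218348 > 0 → root in [1.283438, 1.338281]
Midpoint of [1.283438, 1.338281] = 1.310859

1.3109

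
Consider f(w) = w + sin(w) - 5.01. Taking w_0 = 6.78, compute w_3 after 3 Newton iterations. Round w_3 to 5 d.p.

5.62315

f'(w) = 1 + cos(w)
w_0 = 6.780000: f = 2.246628, f' = 1.879105 → w_1 = 6.780000 - (2.246628)/(1.879105) = 5.584416
w_1 = 5.584416: f = -0.068860, f' = 1.765635 → w_2 = 5.584416 - (-0.068860)/(1.765635) = 5.623416
w_2 = 5.623416: f = 0.000482, f' = 1.790134 → w_3 = 5.623416 - (0.000482)/(1.790134) = 5.623147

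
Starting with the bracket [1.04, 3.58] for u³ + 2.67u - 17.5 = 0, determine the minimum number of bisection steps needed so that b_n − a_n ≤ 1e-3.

12

Initial width b − a = 3.58 − 1.04 = 2.540000.
After n steps the width is (b−a)/2^n; need (b−a)/2^n ≤ 1e-3.
So n ≥ log₂(2.540000/1e-3) = log₂(2540.0000) ≈ 11.3106.
Hence n = 12.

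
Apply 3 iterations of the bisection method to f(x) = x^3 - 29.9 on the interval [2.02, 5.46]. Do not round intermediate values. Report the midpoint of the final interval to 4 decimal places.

3.0950

f(2.020000) = -21.657592, f(5.460000) = 132.871336 (opposite signs)
step 1: m = 3.740000, f(m) = 22.413624 > 0 → root in [2.020000, 3.740000]
step 2: m = 2.880000, f(m) = -6.012128 < 0 → root in [2.880000, 3.740000]
step 3: m = 3.310000, f(m) = 6.364691 > 0 → root in [2.880000, 3.310000]
Midpoint of [2.880000, 3.310000] = 3.095000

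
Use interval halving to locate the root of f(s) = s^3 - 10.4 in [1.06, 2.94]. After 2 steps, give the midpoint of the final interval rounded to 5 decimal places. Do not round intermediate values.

2.23500

f(1.060000) = -9.208984, f(2.940000) = 15.012184 (opposite signs)
step 1: m = 2.000000, f(m) = -2.400000 < 0 → root in [2.000000, 2.940000]
step 2: m = 2.470000, f(m) = 4.669223 > 0 → root in [2.000000, 2.470000]
Midpoint of [2.000000, 2.470000] = 2.235000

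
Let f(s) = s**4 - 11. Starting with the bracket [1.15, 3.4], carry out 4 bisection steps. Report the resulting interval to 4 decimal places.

f(1.150000) = -9.250994, f(3.400000) = 122.633600 (opposite signs)
step 1: m = 2.275000, f(m) = 15.787094 > 0 → root in [1.150000, 2.275000]
step 2: m = 1.712500, f(m) = -2.399527 < 0 → root in [1.712500, 2.275000]
step 3: m = 1.993750, f(m) = 4.800936 > 0 → root in [1.712500, 1.993750]
step 4: m = 1.853125, f(m) = 0.792852 > 0 → root in [1.712500, 1.853125]

[1.7125, 1.8531]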